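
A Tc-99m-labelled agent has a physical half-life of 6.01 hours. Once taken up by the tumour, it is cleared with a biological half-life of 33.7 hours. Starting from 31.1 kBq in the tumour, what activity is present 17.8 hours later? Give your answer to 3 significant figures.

1/t_eff = 1/t_phys + 1/t_biol = 1/6.01 + 1/33.7 = 0.19606 per hour.
t_eff = 6.01 × 33.7 / (6.01 + 33.7) ≈ 5.1004 hours.
Remaining = 31.1 × (1/2)^(17.8/5.1004) = 31.1 × (1/2)^3.4899 ≈ 2.7682 kBq.

2.77 kBq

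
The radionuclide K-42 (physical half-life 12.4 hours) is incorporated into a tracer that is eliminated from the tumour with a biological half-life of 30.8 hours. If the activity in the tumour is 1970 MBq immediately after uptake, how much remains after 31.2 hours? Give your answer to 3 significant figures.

171 MBq

1/t_eff = 1/t_phys + 1/t_biol = 1/12.4 + 1/30.8 = 0.11311 per hour.
t_eff = 12.4 × 30.8 / (12.4 + 30.8) ≈ 8.8407 hours.
Remaining = 1970 × (1/2)^(31.2/8.8407) = 1970 × (1/2)^3.5291 ≈ 170.65 MBq.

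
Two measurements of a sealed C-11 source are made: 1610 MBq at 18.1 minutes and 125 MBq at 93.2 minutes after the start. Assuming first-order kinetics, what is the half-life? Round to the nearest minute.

20 minutes

Over Δt = 93.2 − 18.1 = 75.1 minutes, the level fell by a factor of 1610/125 ≈ 12.88.
n = log₂(12.88) ≈ 3.6871 half-lives, so t½ = 75.1/3.6871 ≈ 20.369 minutes.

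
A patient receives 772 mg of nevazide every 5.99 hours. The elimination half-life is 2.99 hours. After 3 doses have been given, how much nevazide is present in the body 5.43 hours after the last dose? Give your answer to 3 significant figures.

288 mg

The 3 doses were given 17.41, 11.42, 5.43 hours ago.
Total = 772·(1/2)^(17.41/2.99) + 772·(1/2)^(11.42/2.99) + 772·(1/2)^(5.43/2.99)
      = 13.639 + 54.684 + 219.25 ≈ 287.57 mg.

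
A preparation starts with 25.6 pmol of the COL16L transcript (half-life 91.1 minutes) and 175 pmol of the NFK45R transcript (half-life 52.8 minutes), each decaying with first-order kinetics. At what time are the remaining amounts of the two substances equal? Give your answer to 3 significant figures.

348 minutes

Set 25.6·(1/2)^(t/91.1) = 175·(1/2)^(t/52.8).
Taking log₂: log₂(25.6/175) = t·(1/91.1 − 1/52.8).
log₂(0.14629) = -2.7731; 1/91.1 − 1/52.8 = -0.0079624.
t = -2.7731 / -0.0079624 ≈ 348.28 minutes.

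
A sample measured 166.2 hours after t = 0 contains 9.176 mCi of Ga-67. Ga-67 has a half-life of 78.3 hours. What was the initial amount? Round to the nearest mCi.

40 mCi

Number of half-lives elapsed: n = 166.2/78.3 ≈ 2.1226.
A₀ = A × 2^n = 9.176 × 2^2.1226 = 9.176 × 4.3548 ≈ 39.96 mCi.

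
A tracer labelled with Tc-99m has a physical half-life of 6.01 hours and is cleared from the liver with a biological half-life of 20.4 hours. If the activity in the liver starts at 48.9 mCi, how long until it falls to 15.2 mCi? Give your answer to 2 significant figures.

7.8 hours

1/t_eff = 1/t_phys + 1/t_biol = 1/6.01 + 1/20.4 = 0.21541 per hour.
t_eff = 6.01 × 20.4 / (6.01 + 20.4) ≈ 4.6423 hours.
n = log₂(48.9/15.2) ≈ 1.6858; t = 1.6858 × 4.6423 ≈ 7.8259 hours.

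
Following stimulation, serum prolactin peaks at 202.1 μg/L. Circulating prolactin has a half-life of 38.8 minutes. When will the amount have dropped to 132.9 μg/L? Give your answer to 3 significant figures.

Fraction remaining = 132.9/202.1 ≈ 0.6576.
n = log₂(202.1/132.9) = ln(1.5207)/ln 2 ≈ 0.60473 half-lives.
t = n × t½ = 0.60473 × 38.8 ≈ 23.463 minutes.

23.5 minutes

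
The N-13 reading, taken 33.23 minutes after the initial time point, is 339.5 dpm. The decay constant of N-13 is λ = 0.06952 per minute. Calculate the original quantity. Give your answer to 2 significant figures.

t½ = ln 2 / λ = 0.69315 / 0.06952 ≈ 9.9705 minutes.
Number of half-lives elapsed: n = 33.23/9.9705 ≈ 3.3328.
A₀ = A × 2^n = 339.5 × 2^3.3328 = 339.5 × 10.076 ≈ 3420.8 dpm.

3400 dpm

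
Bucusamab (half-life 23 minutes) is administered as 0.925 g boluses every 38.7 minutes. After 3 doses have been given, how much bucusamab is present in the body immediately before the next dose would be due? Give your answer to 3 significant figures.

0.406 g

The 3 doses were given 116.1, 77.4, 38.7 minutes ago.
Total = 0.925·(1/2)^(116.1/23) + 0.925·(1/2)^(77.4/23) + 0.925·(1/2)^(38.7/23)
      = 0.027964 + 0.089766 + 0.28815 ≈ 0.40588 g.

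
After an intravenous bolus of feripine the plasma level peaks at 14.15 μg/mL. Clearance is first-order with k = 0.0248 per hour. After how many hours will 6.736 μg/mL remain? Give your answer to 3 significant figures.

t½ = ln 2 / k = 0.69315 / 0.0248 ≈ 27.949 hours.
Fraction remaining = 6.736/14.15 ≈ 0.47604.
n = log₂(14.15/6.736) = ln(2.1007)/ln 2 ≈ 1.0708 half-lives.
t = n × t½ = 1.0708 × 27.949 ≈ 29.929 hours.

29.9 hours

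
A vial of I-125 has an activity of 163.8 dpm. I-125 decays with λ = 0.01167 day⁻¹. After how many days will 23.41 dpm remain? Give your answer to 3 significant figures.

167 days

t½ = ln 2 / λ = 0.69315 / 0.01167 ≈ 59.396 days.
Fraction remaining = 23.41/163.8 ≈ 0.14292.
n = log₂(163.8/23.41) = ln(6.997)/ln 2 ≈ 2.8067 half-lives.
t = n × t½ = 2.8067 × 59.396 ≈ 166.71 days.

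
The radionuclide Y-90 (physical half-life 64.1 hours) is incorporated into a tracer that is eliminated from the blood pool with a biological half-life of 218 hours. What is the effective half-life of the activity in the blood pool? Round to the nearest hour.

50 hours

1/t_eff = 1/t_phys + 1/t_biol = 1/64.1 + 1/218 = 0.020188 per hour.
t_eff = 64.1 × 218 / (64.1 + 218) ≈ 49.535 hours.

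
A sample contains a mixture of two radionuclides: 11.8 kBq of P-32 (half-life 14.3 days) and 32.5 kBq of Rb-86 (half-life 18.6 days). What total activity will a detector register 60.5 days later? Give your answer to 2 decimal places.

P-32: 11.8 × (1/2)^(60.5/14.3) = 11.8 × (1/2)^4.2308 ≈ 0.62848 kBq.
Rb-86: 32.5 × (1/2)^(60.5/18.6) = 32.5 × (1/2)^3.2527 ≈ 3.4098 kBq.
Total = 0.62848 + 3.4098 ≈ 4.0383 kBq.

4.04 kBq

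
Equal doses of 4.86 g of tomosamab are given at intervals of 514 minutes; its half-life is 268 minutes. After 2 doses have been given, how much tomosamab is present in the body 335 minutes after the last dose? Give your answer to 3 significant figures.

2.58 g

The 2 doses were given 849, 335 minutes ago.
Total = 4.86·(1/2)^(849/268) + 4.86·(1/2)^(335/268)
      = 0.54075 + 2.0434 ≈ 2.5841 g.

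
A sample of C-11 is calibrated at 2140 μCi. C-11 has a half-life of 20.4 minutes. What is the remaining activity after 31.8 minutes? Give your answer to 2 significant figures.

730 μCi

Number of half-lives: n = 31.8/20.4 ≈ 1.5588.
Remaining = 2140 × (1/2)^1.5588 = 2140 × 0.33943 ≈ 726.38 μCi.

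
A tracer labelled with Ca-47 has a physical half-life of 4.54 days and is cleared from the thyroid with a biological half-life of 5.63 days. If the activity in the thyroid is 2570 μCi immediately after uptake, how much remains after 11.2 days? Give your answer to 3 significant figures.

117 μCi

1/t_eff = 1/t_phys + 1/t_biol = 1/4.54 + 1/5.63 = 0.39788 per day.
t_eff = 4.54 × 5.63 / (4.54 + 5.63) ≈ 2.5133 days.
Remaining = 2570 × (1/2)^(11.2/2.5133) = 2570 × (1/2)^4.4563 ≈ 117.07 μCi.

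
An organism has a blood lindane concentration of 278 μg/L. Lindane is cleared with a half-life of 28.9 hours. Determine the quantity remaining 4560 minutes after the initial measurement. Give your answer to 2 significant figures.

Convert the elapsed time: 4560 minutes = 76 hours.
Number of half-lives: n = 76/28.9 ≈ 2.6298.
Remaining = 278 × (1/2)^2.6298 = 278 × 0.16157 ≈ 44.917 μg/L.

45 μg/L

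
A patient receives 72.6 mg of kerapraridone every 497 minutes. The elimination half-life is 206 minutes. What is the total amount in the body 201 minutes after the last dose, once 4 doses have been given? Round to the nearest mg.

45 mg

The 4 doses were given 1692, 1195, 698, 201 minutes ago.
Total = 72.6·(1/2)^(1692/206) + 72.6·(1/2)^(1195/206) + 72.6·(1/2)^(698/206) + 72.6·(1/2)^(201/206)
      = 0.24457 + 1.3022 + 6.9333 + 36.916 ≈ 45.396 mg.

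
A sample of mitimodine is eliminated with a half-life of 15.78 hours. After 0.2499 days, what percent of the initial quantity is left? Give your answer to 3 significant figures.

0.2499 days = 5.9976 hours.
n = 5.9976/15.78 ≈ 0.38008 half-lives.
Fraction remaining = (1/2)^0.38008 ≈ 0.7684, i.e. 76.84%.

76.8%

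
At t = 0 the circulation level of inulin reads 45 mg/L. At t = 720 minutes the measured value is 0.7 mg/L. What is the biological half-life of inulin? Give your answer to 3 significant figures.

A/A₀ = 0.7/45 ≈ 0.015556.
n = log₂(64.286) ≈ 6.0064 half-lives elapsed in 720 minutes.
t½ = 720/6.0064 ≈ 119.87 minutes.

120 minutes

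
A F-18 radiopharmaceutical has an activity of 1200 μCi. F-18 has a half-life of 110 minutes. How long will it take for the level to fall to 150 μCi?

150/1200 = 1/8, so 3 half-lives have elapsed.
t = 3 × 110 = 330 minutes.

330 minutes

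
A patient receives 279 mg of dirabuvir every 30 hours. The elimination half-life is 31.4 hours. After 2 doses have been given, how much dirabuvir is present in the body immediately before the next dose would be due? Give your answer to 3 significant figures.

218 mg

The 2 doses were given 60, 30 hours ago.
Total = 279·(1/2)^(60/31.4) + 279·(1/2)^(30/31.4)
      = 74.197 + 143.88 ≈ 218.08 mg.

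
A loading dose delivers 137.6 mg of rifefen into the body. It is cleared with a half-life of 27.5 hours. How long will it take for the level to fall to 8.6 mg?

110 hours

8.6/137.6 = 1/16, so 4 half-lives have elapsed.
t = 4 × 27.5 = 110 hours.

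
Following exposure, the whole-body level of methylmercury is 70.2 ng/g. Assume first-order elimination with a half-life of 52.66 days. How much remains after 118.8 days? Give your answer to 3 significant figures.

14.7 ng/g

Number of half-lives: n = 118.8/52.66 ≈ 2.256.
Remaining = 70.2 × (1/2)^2.256 = 70.2 × 0.20935 ≈ 14.697 ng/g.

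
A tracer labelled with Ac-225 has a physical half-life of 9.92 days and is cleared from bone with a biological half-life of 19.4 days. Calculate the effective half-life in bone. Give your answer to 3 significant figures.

1/t_eff = 1/t_phys + 1/t_biol = 1/9.92 + 1/19.4 = 0.15235 per day.
t_eff = 9.92 × 19.4 / (9.92 + 19.4) ≈ 6.5637 days.

6.56 days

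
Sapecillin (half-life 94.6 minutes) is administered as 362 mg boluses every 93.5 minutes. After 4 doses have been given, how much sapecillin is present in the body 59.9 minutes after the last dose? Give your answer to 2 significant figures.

The 4 doses were given 340.4, 246.9, 153.4, 59.9 minutes ago.
Total = 362·(1/2)^(340.4/94.6) + 362·(1/2)^(246.9/94.6) + 362·(1/2)^(153.4/94.6) + 362·(1/2)^(59.9/94.6)
      = 29.889 + 59.298 + 117.64 + 233.4 ≈ 440.23 mg.

440 mg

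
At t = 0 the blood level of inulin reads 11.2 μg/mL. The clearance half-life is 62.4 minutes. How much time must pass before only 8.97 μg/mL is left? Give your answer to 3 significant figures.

20.0 minutes

Fraction remaining = 8.97/11.2 ≈ 0.80089.
n = log₂(11.2/8.97) = ln(1.2486)/ln 2 ≈ 0.32032 half-lives.
t = n × t½ = 0.32032 × 62.4 ≈ 19.988 minutes.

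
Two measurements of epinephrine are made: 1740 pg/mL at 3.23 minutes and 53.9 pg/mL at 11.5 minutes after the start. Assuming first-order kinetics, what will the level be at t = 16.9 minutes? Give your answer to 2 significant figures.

Over Δt = 11.5 − 3.23 = 8.27 minutes, the level fell by a factor of 1740/53.9 ≈ 32.282.
n = log₂(32.282) ≈ 5.0127 half-lives, so t½ = 8.27/5.0127 ≈ 1.6498 minutes.
From t = 11.5 to t = 16.9: 53.9 × (1/2)^((16.9−11.5)/1.6498) ≈ 5.5756 pg/mL.

5.6 pg/mL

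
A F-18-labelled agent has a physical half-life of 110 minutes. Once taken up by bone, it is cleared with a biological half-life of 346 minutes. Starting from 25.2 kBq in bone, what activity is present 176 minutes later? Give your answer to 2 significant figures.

1/t_eff = 1/t_phys + 1/t_biol = 1/110 + 1/346 = 0.011981 per minute.
t_eff = 110 × 346 / (110 + 346) ≈ 83.465 minutes.
Remaining = 25.2 × (1/2)^(176/83.465) = 25.2 × (1/2)^2.1087 ≈ 5.8429 kBq.

5.8 kBq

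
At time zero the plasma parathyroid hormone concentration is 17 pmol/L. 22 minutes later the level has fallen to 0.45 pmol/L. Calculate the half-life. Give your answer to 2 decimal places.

A/A₀ = 0.45/17 ≈ 0.026471.
n = log₂(37.778) ≈ 5.2395 half-lives elapsed in 22 minutes.
t½ = 22/5.2395 ≈ 4.1989 minutes.

4.20 minutes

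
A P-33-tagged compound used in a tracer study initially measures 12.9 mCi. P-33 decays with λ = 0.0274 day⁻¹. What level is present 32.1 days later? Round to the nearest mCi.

5 mCi

t½ = ln 2 / λ = 0.69315 / 0.0274 ≈ 25.297 days.
Number of half-lives: n = 32.1/25.297 ≈ 1.2689.
Remaining = 12.9 × (1/2)^1.2689 = 12.9 × 0.41497 ≈ 5.3532 mCi.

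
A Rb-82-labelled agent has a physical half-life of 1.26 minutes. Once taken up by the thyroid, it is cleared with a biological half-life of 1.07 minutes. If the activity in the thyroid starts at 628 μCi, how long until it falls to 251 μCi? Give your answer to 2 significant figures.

1/t_eff = 1/t_phys + 1/t_biol = 1/1.26 + 1/1.07 = 1.7282 per minute.
t_eff = 1.26 × 1.07 / (1.26 + 1.07) ≈ 0.57863 minutes.
n = log₂(628/251) ≈ 1.3231; t = 1.3231 × 0.57863 ≈ 0.76557 minutes.

0.77 minutes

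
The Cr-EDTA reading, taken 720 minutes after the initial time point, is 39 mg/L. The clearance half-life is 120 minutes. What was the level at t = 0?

Number of half-lives elapsed: n = 720/120 ≈ 6.
A₀ = A × 2^n = 39 × 2^6 = 39 × 64 ≈ 2496 mg/L.

2496 mg/L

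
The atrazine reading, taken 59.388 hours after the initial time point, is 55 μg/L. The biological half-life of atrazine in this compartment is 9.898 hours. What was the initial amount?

Number of half-lives elapsed: n = 59.388/9.898 ≈ 6.
A₀ = A × 2^n = 55 × 2^6 = 55 × 64 ≈ 3520 μg/L.

3520 μg/L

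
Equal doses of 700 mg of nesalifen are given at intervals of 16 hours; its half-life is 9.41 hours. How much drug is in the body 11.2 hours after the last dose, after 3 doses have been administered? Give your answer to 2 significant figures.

The 3 doses were given 43.2, 27.2, 11.2 hours ago.
Total = 700·(1/2)^(43.2/9.41) + 700·(1/2)^(27.2/9.41) + 700·(1/2)^(11.2/9.41)
      = 29.048 + 94.397 + 306.76 ≈ 430.21 mg.

430 mg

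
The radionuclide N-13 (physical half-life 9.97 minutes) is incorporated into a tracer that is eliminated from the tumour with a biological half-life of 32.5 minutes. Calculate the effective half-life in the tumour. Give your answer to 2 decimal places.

7.63 minutes

1/t_eff = 1/t_phys + 1/t_biol = 1/9.97 + 1/32.5 = 0.13107 per minute.
t_eff = 9.97 × 32.5 / (9.97 + 32.5) ≈ 7.6295 minutes.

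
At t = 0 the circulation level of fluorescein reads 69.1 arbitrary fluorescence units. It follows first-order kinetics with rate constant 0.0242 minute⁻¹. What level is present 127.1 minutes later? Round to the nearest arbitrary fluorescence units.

t½ = ln 2 / k = 0.69315 / 0.0242 ≈ 28.642 minutes.
Number of half-lives: n = 127.1/28.642 ≈ 4.4375.
Remaining = 69.1 × (1/2)^4.4375 = 69.1 × 0.046152 ≈ 3.1891 arbitrary fluorescence units.

3 arbitrary fluorescence units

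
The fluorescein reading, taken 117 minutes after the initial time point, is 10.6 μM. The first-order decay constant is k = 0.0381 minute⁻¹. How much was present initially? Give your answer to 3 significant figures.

915 μM

t½ = ln 2 / k = 0.69315 / 0.0381 ≈ 18.193 minutes.
Number of half-lives elapsed: n = 117/18.193 ≈ 6.4311.
A₀ = A × 2^n = 10.6 × 2^6.4311 = 10.6 × 86.289 ≈ 914.66 μM.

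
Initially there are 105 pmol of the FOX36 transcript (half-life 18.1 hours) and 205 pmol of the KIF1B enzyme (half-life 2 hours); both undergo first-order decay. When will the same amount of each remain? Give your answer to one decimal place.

Set 105·(1/2)^(t/18.1) = 205·(1/2)^(t/2).
Taking log₂: log₂(105/205) = t·(1/18.1 − 1/2).
log₂(0.5122) = -0.96523; 1/18.1 − 1/2 = -0.44475.
t = -0.96523 / -0.44475 ≈ 2.1703 hours.

2.2 hours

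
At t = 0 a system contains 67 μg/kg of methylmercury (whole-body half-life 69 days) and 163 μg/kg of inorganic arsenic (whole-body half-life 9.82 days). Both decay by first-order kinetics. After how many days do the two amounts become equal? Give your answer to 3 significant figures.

Set 67·(1/2)^(t/69) = 163·(1/2)^(t/9.82).
Taking log₂: log₂(67/163) = t·(1/69 − 1/9.82).
log₂(0.41104) = -1.2826; 1/69 − 1/9.82 = -0.08734.
t = -1.2826 / -0.08734 ≈ 14.686 days.

14.7 days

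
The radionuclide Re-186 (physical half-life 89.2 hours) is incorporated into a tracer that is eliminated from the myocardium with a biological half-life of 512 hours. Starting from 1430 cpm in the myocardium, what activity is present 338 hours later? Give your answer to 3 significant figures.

1/t_eff = 1/t_phys + 1/t_biol = 1/89.2 + 1/512 = 0.013164 per hour.
t_eff = 89.2 × 512 / (89.2 + 512) ≈ 75.965 hours.
Remaining = 1430 × (1/2)^(338/75.965) = 1430 × (1/2)^4.4494 ≈ 65.454 cpm.

65.5 cpm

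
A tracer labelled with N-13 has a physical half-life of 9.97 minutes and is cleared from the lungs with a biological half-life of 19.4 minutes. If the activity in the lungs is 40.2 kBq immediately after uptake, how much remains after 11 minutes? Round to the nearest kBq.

13 kBq

1/t_eff = 1/t_phys + 1/t_biol = 1/9.97 + 1/19.4 = 0.15185 per minute.
t_eff = 9.97 × 19.4 / (9.97 + 19.4) ≈ 6.5856 minutes.
Remaining = 40.2 × (1/2)^(11/6.5856) = 40.2 × (1/2)^1.6703 ≈ 12.63 kBq.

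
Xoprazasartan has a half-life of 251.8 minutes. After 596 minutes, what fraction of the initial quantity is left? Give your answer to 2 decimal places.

n = 596/251.8 ≈ 2.367 half-lives.
Fraction remaining = (1/2)^2.367 ≈ 0.19385.

0.19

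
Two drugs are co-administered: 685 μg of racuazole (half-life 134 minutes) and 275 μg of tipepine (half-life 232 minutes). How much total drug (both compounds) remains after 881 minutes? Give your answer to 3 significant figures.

racuazole: 685 × (1/2)^(881/134) = 685 × (1/2)^6.5746 ≈ 7.1867 μg.
tipepine: 275 × (1/2)^(881/232) = 275 × (1/2)^3.7974 ≈ 19.779 μg.
Total = 7.1867 + 19.779 ≈ 26.965 μg.

27.0 μg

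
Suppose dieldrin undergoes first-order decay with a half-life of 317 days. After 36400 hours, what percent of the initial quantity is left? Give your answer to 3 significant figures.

36400 hours = 1516.67 days.
n = 1516.67/317 ≈ 4.7844 half-lives.
Fraction remaining = (1/2)^4.7844 ≈ 0.036286, i.e. 3.6286%.

3.63%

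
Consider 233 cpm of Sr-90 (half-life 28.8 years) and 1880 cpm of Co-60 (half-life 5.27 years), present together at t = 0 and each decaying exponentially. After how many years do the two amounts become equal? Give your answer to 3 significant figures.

Set 233·(1/2)^(t/28.8) = 1880·(1/2)^(t/5.27).
Taking log₂: log₂(233/1880) = t·(1/28.8 − 1/5.27).
log₂(0.12394) = -3.0123; 1/28.8 − 1/5.27 = -0.15503.
t = -3.0123 / -0.15503 ≈ 19.43 years.

19.4 years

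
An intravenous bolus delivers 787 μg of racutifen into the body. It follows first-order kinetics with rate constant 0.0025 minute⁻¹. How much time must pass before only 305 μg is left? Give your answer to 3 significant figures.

t½ = ln 2 / k = 0.69315 / 0.0025 ≈ 277.26 minutes.
Fraction remaining = 305/787 ≈ 0.38755.
n = log₂(787/305) = ln(2.5803)/ln 2 ≈ 1.3676 half-lives.
t = n × t½ = 1.3676 × 277.26 ≈ 379.17 minutes.

379 minutes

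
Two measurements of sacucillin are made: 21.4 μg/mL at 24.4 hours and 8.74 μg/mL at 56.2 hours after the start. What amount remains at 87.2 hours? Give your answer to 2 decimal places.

3.65 μg/mL

Over Δt = 56.2 − 24.4 = 31.8 hours, the level fell by a factor of 21.4/8.74 ≈ 2.4485.
n = log₂(2.4485) ≈ 1.2919 half-lives, so t½ = 31.8/1.2919 ≈ 24.615 hours.
From t = 56.2 to t = 87.2: 8.74 × (1/2)^((87.2−56.2)/24.615) ≈ 3.6508 μg/mL.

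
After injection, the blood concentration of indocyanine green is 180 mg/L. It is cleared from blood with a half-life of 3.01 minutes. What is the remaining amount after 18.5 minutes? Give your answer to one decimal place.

Number of half-lives: n = 18.5/3.01 ≈ 6.1462.
Remaining = 180 × (1/2)^6.1462 = 180 × 0.014119 ≈ 2.5415 mg/L.

2.5 mg/L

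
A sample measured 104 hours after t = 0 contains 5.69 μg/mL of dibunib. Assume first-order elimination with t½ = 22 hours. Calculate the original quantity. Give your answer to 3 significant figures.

151 μg/mL

Number of half-lives elapsed: n = 104/22 ≈ 4.7273.
A₀ = A × 2^n = 5.69 × 2^4.7273 = 5.69 × 26.488 ≈ 150.72 μg/mL.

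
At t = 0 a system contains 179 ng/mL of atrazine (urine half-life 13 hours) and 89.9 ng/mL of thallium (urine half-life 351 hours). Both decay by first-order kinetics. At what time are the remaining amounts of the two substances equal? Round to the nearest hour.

13 hours

Set 179·(1/2)^(t/13) = 89.9·(1/2)^(t/351).
Taking log₂: log₂(179/89.9) = t·(1/13 − 1/351).
log₂(1.9911) = 0.99357; 1/13 − 1/351 = 0.074074.
t = 0.99357 / 0.074074 ≈ 13.413 hours.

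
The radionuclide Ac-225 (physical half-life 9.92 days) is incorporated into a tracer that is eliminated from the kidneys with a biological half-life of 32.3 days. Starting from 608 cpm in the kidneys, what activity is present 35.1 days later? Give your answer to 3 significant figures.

24.6 cpm

1/t_eff = 1/t_phys + 1/t_biol = 1/9.92 + 1/32.3 = 0.13177 per day.
t_eff = 9.92 × 32.3 / (9.92 + 32.3) ≈ 7.5892 days.
Remaining = 608 × (1/2)^(35.1/7.5892) = 608 × (1/2)^4.625 ≈ 24.64 cpm.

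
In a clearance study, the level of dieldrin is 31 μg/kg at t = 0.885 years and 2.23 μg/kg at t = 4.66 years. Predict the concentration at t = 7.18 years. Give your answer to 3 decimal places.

0.385 μg/kg

Over Δt = 4.66 − 0.885 = 3.775 years, the level fell by a factor of 31/2.23 ≈ 13.901.
n = log₂(13.901) ≈ 3.7972 half-lives, so t½ = 3.775/3.7972 ≈ 0.99417 years.
From t = 4.66 to t = 7.18: 2.23 × (1/2)^((7.18−4.66)/0.99417) ≈ 0.38482 μg/kg.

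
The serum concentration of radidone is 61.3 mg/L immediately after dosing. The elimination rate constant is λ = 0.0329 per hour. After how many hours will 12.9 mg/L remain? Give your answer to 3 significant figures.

t½ = ln 2 / λ = 0.69315 / 0.0329 ≈ 21.068 hours.
Fraction remaining = 12.9/61.3 ≈ 0.21044.
n = log₂(61.3/12.9) = ln(4.7519)/ln 2 ≈ 2.2485 half-lives.
t = n × t½ = 2.2485 × 21.068 ≈ 47.372 hours.

47.4 hours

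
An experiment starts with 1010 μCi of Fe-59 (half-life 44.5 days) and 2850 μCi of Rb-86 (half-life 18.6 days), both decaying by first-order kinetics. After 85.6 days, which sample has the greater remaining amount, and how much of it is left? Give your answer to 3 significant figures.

Fe-59, 266 μCi

Fe-59: 1010 × (1/2)^1.9236 ≈ 266.23 μCi.
Rb-86: 2850 × (1/2)^4.6022 ≈ 117.34 μCi.
Fe-59 has more remaining, at ≈ 266.23 μCi.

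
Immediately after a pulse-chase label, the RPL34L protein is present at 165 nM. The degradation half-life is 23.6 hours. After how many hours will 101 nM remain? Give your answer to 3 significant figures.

Fraction remaining = 101/165 ≈ 0.61212.
n = log₂(165/101) = ln(1.6337)/ln 2 ≈ 0.70811 half-lives.
t = n × t½ = 0.70811 × 23.6 ≈ 16.711 hours.

16.7 hours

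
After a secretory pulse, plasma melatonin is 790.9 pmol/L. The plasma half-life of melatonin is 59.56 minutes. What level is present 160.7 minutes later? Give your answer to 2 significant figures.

Number of half-lives: n = 160.7/59.56 ≈ 2.6981.
Remaining = 790.9 × (1/2)^2.6981 = 790.9 × 0.15409 ≈ 121.87 pmol/L.

120 pmol/L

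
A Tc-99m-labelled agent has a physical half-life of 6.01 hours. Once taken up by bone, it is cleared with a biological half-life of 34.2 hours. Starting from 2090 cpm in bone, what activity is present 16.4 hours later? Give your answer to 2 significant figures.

230 cpm

1/t_eff = 1/t_phys + 1/t_biol = 1/6.01 + 1/34.2 = 0.19563 per hour.
t_eff = 6.01 × 34.2 / (6.01 + 34.2) ≈ 5.1117 hours.
Remaining = 2090 × (1/2)^(16.4/5.1117) = 2090 × (1/2)^3.2083 ≈ 226.12 cpm.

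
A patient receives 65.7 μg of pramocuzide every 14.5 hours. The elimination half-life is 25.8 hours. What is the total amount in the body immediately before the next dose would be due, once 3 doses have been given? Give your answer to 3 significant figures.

The 3 doses were given 43.5, 29, 14.5 hours ago.
Total = 65.7·(1/2)^(43.5/25.8) + 65.7·(1/2)^(29/25.8) + 65.7·(1/2)^(14.5/25.8)
      = 20.418 + 30.144 + 44.502 ≈ 95.064 μg.

95.1 μg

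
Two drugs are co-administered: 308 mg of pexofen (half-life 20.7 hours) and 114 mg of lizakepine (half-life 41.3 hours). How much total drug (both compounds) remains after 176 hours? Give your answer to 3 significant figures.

pexofen: 308 × (1/2)^(176/20.7) = 308 × (1/2)^8.5024 ≈ 0.84931 mg.
lizakepine: 114 × (1/2)^(176/41.3) = 114 × (1/2)^4.2615 ≈ 5.9438 mg.
Total = 0.84931 + 5.9438 ≈ 6.7931 mg.

6.79 mg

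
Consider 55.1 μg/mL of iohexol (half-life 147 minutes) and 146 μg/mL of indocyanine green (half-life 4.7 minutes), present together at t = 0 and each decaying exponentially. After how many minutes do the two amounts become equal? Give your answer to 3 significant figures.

Set 55.1·(1/2)^(t/147) = 146·(1/2)^(t/4.7).
Taking log₂: log₂(55.1/146) = t·(1/147 − 1/4.7).
log₂(0.3774) = -1.4058; 1/147 − 1/4.7 = -0.20596.
t = -1.4058 / -0.20596 ≈ 6.8257 minutes.

6.83 minutes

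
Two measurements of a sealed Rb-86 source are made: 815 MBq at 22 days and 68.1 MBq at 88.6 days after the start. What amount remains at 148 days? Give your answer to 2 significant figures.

Over Δt = 88.6 − 22 = 66.6 days, the level fell by a factor of 815/68.1 ≈ 11.968.
n = log₂(11.968) ≈ 3.5811 half-lives, so t½ = 66.6/3.5811 ≈ 18.598 days.
From t = 88.6 to t = 148: 68.1 × (1/2)^((148−88.6)/18.598) ≈ 7.4418 MBq.

7.4 MBq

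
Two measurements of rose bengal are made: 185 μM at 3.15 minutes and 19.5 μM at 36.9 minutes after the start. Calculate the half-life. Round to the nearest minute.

10 minutes

Over Δt = 36.9 − 3.15 = 33.75 minutes, the level fell by a factor of 185/19.5 ≈ 9.4872.
n = log₂(9.4872) ≈ 3.246 half-lives, so t½ = 33.75/3.246 ≈ 10.397 minutes.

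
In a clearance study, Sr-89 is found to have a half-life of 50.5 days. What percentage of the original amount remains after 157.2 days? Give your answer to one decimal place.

n = 157.2/50.5 ≈ 3.1129 half-lives.
Fraction remaining = (1/2)^3.1129 ≈ 0.11559, i.e. 11.559%.

11.6%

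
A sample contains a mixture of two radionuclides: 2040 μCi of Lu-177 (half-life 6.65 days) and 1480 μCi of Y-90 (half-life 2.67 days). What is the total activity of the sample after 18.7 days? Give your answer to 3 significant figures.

302 μCi

Lu-177: 2040 × (1/2)^(18.7/6.65) = 2040 × (1/2)^2.812 ≈ 290.49 μCi.
Y-90: 1480 × (1/2)^(18.7/2.67) = 1480 × (1/2)^7.0037 ≈ 11.533 μCi.
Total = 290.49 + 11.533 ≈ 302.02 μCi.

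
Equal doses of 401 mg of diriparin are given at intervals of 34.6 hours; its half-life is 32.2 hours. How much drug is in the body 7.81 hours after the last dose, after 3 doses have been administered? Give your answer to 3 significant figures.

576 mg

The 3 doses were given 77.01, 42.41, 7.81 hours ago.
Total = 401·(1/2)^(77.01/32.2) + 401·(1/2)^(42.41/32.2) + 401·(1/2)^(7.81/32.2)
      = 76.418 + 160.94 + 338.95 ≈ 576.3 mg.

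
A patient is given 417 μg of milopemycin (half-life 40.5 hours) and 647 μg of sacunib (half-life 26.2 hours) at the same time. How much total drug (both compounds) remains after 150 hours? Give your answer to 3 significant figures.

44.2 μg

milopemycin: 417 × (1/2)^(150/40.5) = 417 × (1/2)^3.7037 ≈ 32.004 μg.
sacunib: 647 × (1/2)^(150/26.2) = 647 × (1/2)^5.7252 ≈ 12.231 μg.
Total = 32.004 + 12.231 ≈ 44.235 μg.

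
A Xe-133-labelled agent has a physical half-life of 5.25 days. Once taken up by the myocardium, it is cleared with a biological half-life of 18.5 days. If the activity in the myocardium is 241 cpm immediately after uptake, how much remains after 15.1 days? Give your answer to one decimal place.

1/t_eff = 1/t_phys + 1/t_biol = 1/5.25 + 1/18.5 = 0.24453 per day.
t_eff = 5.25 × 18.5 / (5.25 + 18.5) ≈ 4.0895 days.
Remaining = 241 × (1/2)^(15.1/4.0895) = 241 × (1/2)^3.6924 ≈ 18.642 cpm.

18.6 cpm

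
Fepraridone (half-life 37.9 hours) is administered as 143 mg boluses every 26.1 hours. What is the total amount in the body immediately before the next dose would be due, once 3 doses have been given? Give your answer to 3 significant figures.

178 mg

The 3 doses were given 78.3, 52.2, 26.1 hours ago.
Total = 143·(1/2)^(78.3/37.9) + 143·(1/2)^(52.2/37.9) + 143·(1/2)^(26.1/37.9)
      = 34.152 + 55.046 + 88.722 ≈ 177.92 mg.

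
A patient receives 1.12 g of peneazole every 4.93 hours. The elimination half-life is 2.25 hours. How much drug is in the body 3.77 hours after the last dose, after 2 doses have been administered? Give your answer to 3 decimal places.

0.427 g

The 2 doses were given 8.7, 3.77 hours ago.
Total = 1.12·(1/2)^(8.7/2.25) + 1.12·(1/2)^(3.77/2.25)
      = 0.076778 + 0.35061 ≈ 0.42739 g.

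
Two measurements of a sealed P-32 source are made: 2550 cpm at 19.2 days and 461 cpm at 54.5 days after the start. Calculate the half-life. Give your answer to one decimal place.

Over Δt = 54.5 − 19.2 = 35.3 days, the level fell by a factor of 2550/461 ≈ 5.5315.
n = log₂(5.5315) ≈ 2.4677 half-lives, so t½ = 35.3/2.4677 ≈ 14.305 days.

14.3 days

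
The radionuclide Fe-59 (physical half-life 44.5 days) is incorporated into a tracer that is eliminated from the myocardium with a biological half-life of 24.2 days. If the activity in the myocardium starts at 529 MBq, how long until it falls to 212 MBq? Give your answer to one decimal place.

1/t_eff = 1/t_phys + 1/t_biol = 1/44.5 + 1/24.2 = 0.063794 per day.
t_eff = 44.5 × 24.2 / (44.5 + 24.2) ≈ 15.675 days.
n = log₂(529/212) ≈ 1.3192; t = 1.3192 × 15.675 ≈ 20.679 days.

20.7 days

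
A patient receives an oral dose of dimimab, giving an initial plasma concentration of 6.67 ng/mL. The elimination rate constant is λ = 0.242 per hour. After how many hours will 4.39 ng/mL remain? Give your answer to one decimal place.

1.7 hours

t½ = ln 2 / λ = 0.69315 / 0.242 ≈ 2.8642 hours.
Fraction remaining = 4.39/6.67 ≈ 0.65817.
n = log₂(6.67/4.39) = ln(1.5194)/ln 2 ≈ 0.60347 half-lives.
t = n × t½ = 0.60347 × 2.8642 ≈ 1.7285 hours.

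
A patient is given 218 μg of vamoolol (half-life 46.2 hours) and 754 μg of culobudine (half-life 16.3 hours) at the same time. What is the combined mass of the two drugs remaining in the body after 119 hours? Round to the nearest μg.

vamoolol: 218 × (1/2)^(119/46.2) = 218 × (1/2)^2.5758 ≈ 36.566 μg.
culobudine: 754 × (1/2)^(119/16.3) = 754 × (1/2)^7.3006 ≈ 4.7826 μg.
Total = 36.566 + 4.7826 ≈ 41.349 μg.

41 μg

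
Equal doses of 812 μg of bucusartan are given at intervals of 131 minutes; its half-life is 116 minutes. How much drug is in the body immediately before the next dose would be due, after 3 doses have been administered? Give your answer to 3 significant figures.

618 μg

The 3 doses were given 393, 262, 131 minutes ago.
Total = 812·(1/2)^(393/116) + 812·(1/2)^(262/116) + 812·(1/2)^(131/116)
      = 77.569 + 169.69 + 371.19 ≈ 618.45 μg.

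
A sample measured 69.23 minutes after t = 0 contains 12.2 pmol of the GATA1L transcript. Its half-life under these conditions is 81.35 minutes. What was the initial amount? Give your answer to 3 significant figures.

Number of half-lives elapsed: n = 69.23/81.35 ≈ 0.85101.
A₀ = A × 2^n = 12.2 × 2^0.85101 = 12.2 × 1.8038 ≈ 22.006 pmol.

22.0 pmol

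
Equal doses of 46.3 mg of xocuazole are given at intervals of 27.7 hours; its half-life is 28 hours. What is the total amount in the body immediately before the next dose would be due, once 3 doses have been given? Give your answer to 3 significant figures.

The 3 doses were given 83.1, 55.4, 27.7 hours ago.
Total = 46.3·(1/2)^(83.1/28) + 46.3·(1/2)^(55.4/28) + 46.3·(1/2)^(27.7/28)
      = 5.9179 + 11.748 + 23.323 ≈ 40.989 mg.

41.0 mg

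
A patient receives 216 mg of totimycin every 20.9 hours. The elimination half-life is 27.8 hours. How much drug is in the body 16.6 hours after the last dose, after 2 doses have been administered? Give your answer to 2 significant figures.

230 mg

The 2 doses were given 37.5, 16.6 hours ago.
Total = 216·(1/2)^(37.5/27.8) + 216·(1/2)^(16.6/27.8)
      = 84.798 + 142.79 ≈ 227.59 mg.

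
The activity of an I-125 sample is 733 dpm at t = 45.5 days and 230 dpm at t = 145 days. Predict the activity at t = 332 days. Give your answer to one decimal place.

Over Δt = 145 − 45.5 = 99.5 days, the level fell by a factor of 733/230 ≈ 3.187.
n = log₂(3.187) ≈ 1.6722 half-lives, so t½ = 99.5/1.6722 ≈ 59.503 days.
From t = 145 to t = 332: 230 × (1/2)^((332−145)/59.503) ≈ 26.043 dpm.

26.0 dpm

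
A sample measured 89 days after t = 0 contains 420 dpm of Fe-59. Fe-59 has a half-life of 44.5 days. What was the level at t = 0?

1680 dpm

Number of half-lives elapsed: n = 89/44.5 ≈ 2.
A₀ = A × 2^n = 420 × 2^2 = 420 × 4 ≈ 1680 dpm.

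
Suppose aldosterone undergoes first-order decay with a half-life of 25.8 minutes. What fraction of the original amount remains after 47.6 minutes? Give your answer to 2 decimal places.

n = 47.6/25.8 ≈ 1.845 half-lives.
Fraction remaining = (1/2)^1.845 ≈ 0.27836.

0.28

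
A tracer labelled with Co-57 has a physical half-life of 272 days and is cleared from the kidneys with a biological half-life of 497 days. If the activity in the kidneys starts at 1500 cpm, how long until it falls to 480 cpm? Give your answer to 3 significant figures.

1/t_eff = 1/t_phys + 1/t_biol = 1/272 + 1/497 = 0.0056885 per day.
t_eff = 272 × 497 / (272 + 497) ≈ 175.79 days.
n = log₂(1500/480) ≈ 1.6439; t = 1.6439 × 175.79 ≈ 288.98 days.

289 days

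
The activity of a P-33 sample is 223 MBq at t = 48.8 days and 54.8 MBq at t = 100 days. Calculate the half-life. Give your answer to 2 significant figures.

Over Δt = 100 − 48.8 = 51.2 days, the level fell by a factor of 223/54.8 ≈ 4.0693.
n = log₂(4.0693) ≈ 2.0248 half-lives, so t½ = 51.2/2.0248 ≈ 25.286 days.

25 days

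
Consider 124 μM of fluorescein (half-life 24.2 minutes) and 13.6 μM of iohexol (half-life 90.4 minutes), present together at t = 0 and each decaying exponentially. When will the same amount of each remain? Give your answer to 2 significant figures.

110 minutes

Set 124·(1/2)^(t/24.2) = 13.6·(1/2)^(t/90.4).
Taking log₂: log₂(124/13.6) = t·(1/24.2 − 1/90.4).
log₂(9.1176) = 3.1887; 1/24.2 − 1/90.4 = 0.03026.
t = 3.1887 / 0.03026 ≈ 105.37 minutes.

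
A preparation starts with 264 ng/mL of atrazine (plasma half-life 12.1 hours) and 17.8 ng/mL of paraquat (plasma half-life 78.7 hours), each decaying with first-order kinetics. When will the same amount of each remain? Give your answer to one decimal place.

Set 264·(1/2)^(t/12.1) = 17.8·(1/2)^(t/78.7).
Taking log₂: log₂(264/17.8) = t·(1/12.1 − 1/78.7).
log₂(14.831) = 3.8906; 1/12.1 − 1/78.7 = 0.069938.
t = 3.8906 / 0.069938 ≈ 55.629 hours.

55.6 hours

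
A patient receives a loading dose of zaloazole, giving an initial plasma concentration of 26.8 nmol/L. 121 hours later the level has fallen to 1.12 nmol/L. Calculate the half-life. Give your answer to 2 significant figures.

26 hours

A/A₀ = 1.12/26.8 ≈ 0.041791.
n = log₂(23.929) ≈ 4.5807 half-lives elapsed in 121 hours.
t½ = 121/4.5807 ≈ 26.415 hours.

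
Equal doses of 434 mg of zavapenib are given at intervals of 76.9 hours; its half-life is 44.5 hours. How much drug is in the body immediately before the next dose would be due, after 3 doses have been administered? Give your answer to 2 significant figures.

180 mg

The 3 doses were given 230.7, 153.8, 76.9 hours ago.
Total = 434·(1/2)^(230.7/44.5) + 434·(1/2)^(153.8/44.5) + 434·(1/2)^(76.9/44.5)
      = 11.936 + 39.544 + 131 ≈ 182.48 mg.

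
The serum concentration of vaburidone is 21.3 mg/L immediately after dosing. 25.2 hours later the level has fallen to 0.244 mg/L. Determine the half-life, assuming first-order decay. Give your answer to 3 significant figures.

A/A₀ = 0.244/21.3 ≈ 0.011455.
n = log₂(87.295) ≈ 6.4478 half-lives elapsed in 25.2 hours.
t½ = 25.2/6.4478 ≈ 3.9083 hours.

3.91 hours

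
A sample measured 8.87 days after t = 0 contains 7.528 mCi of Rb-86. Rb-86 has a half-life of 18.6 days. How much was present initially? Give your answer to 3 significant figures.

Number of half-lives elapsed: n = 8.87/18.6 ≈ 0.47688.
A₀ = A × 2^n = 7.528 × 2^0.47688 = 7.528 × 1.3917 ≈ 10.477 mCi.

10.5 mCi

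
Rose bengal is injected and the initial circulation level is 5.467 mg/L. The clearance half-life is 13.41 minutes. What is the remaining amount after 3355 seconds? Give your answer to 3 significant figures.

0.304 mg/L

Convert the elapsed time: 3355 seconds = 55.9167 minutes.
Number of half-lives: n = 55.9167/13.41 ≈ 4.1698.
Remaining = 5.467 × (1/2)^4.1698 = 5.467 × 0.055561 ≈ 0.30375 mg/L.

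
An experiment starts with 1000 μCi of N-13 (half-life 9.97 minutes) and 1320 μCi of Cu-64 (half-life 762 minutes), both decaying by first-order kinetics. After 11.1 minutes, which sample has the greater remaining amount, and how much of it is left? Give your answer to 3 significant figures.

Cu-64, 1310 μCi

N-13: 1000 × (1/2)^1.1133 ≈ 462.22 μCi.
Cu-64: 1320 × (1/2)^0.014567 ≈ 1306.7 μCi.
Cu-64 has more remaining, at ≈ 1306.7 μCi.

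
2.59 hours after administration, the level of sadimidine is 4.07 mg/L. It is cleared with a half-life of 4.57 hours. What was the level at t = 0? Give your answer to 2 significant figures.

Number of half-lives elapsed: n = 2.59/4.57 ≈ 0.56674.
A₀ = A × 2^n = 4.07 × 2^0.56674 = 4.07 × 1.4812 ≈ 6.0284 mg/L.

6.0 mg/L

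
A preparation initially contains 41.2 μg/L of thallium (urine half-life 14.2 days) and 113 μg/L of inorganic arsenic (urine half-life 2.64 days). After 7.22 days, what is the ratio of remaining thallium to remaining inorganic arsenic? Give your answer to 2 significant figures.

thallium: 41.2 × (1/2)^(7.22/14.2) = 41.2 × (1/2)^0.50845 ≈ 28.963 μg/L.
inorganic arsenic: 113 × (1/2)^(7.22/2.64) = 113 × (1/2)^2.7348 ≈ 16.975 μg/L.
Ratio ≈ 28.963 / 16.975 ≈ 1.7062.

1.7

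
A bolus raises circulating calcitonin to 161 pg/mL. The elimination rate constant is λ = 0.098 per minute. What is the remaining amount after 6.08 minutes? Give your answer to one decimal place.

t½ = ln 2 / λ = 0.69315 / 0.098 ≈ 7.0729 minutes.
Number of half-lives: n = 6.08/7.0729 ≈ 0.85962.
Remaining = 161 × (1/2)^0.85962 = 161 × 0.5511 ≈ 88.727 pg/mL.

88.7 pg/mL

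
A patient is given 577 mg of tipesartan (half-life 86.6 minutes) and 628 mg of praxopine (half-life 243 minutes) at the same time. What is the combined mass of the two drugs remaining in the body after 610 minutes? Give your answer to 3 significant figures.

115 mg

tipesartan: 577 × (1/2)^(610/86.6) = 577 × (1/2)^7.0439 ≈ 4.3728 mg.
praxopine: 628 × (1/2)^(610/243) = 628 × (1/2)^2.5103 ≈ 110.23 mg.
Total = 4.3728 + 110.23 ≈ 114.6 mg.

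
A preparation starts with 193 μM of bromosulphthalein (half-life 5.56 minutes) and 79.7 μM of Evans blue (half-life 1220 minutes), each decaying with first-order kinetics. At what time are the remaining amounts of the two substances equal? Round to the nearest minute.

7 minutes

Set 193·(1/2)^(t/5.56) = 79.7·(1/2)^(t/1220).
Taking log₂: log₂(193/79.7) = t·(1/5.56 − 1/1220).
log₂(2.4216) = 1.2759; 1/5.56 − 1/1220 = 0.17904.
t = 1.2759 / 0.17904 ≈ 7.1268 minutes.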